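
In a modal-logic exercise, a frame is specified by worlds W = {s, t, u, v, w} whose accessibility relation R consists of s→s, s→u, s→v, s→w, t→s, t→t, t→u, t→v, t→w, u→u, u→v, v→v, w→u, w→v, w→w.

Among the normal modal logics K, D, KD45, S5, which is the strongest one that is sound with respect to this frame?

D

Serial (axiom D): yes — every world has a successor (e.g. s R s).
Euclidean (axiom 5): no — s R u and s R w, but not u R w.
Transitive (axiom 4): yes — every two-step R-path is closed by a direct edge.
Reflexive (axiom T): yes — every world is R-related to itself.
So F validates K, D; KD45 would additionally require R to be Euclidean. The strongest is D.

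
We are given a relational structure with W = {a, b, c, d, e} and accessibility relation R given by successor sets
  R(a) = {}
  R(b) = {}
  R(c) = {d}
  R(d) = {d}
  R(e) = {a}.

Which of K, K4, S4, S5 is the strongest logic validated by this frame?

K4

Transitive (axiom 4): yes — every two-step R-path is closed by a direct edge.
Reflexive (axiom T): no — a is not related to itself.
Euclidean (axiom 5): no — e R a and e R a, but not a R a.
So F validates K, K4; S4 would additionally require R to be reflexive. The strongest is K4.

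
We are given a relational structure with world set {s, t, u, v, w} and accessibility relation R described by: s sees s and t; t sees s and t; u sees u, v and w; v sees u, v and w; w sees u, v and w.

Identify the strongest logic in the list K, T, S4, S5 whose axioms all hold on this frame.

Reflexive (axiom T): yes — every world is R-related to itself.
Transitive (axiom 4): yes — every two-step R-path is closed by a direct edge.
Euclidean (axiom 5): yes — any two successors of a common world are R-related.
So F validates K, T, S4, S5. The strongest is S5.

S5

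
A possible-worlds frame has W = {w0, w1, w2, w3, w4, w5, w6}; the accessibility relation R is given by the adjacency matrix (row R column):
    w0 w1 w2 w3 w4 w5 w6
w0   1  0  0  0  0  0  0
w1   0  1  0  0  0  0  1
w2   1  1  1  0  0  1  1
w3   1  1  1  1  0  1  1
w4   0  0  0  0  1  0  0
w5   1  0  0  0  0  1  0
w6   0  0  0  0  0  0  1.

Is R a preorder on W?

Reflexive: yes — every world is R-related to itself.
Transitive: yes — every two-step R-path is closed by a direct edge.
So R is a preorder.

Yes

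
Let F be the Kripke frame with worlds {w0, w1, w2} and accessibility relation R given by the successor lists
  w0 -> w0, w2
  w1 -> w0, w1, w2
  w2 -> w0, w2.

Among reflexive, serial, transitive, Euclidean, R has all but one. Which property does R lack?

Euclidean

Reflexive: yes — every world is R-related to itself.
Serial: yes — every world has a successor (e.g. w0 R w0).
Transitive: yes — every two-step R-path is closed by a direct edge.
Euclidean: no — w1 R w0 and w1 R w1, but not w0 R w1.
Only Euclidean fails.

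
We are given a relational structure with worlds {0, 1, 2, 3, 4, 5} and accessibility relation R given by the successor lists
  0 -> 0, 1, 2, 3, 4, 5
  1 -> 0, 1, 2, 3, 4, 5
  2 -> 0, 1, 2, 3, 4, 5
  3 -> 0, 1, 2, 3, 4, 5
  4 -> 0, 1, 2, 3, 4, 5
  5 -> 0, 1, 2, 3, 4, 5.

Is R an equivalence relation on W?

Yes

Reflexive: yes — every world is R-related to itself.
Symmetric: yes — every pair in R has its reverse in R.
Transitive: yes — every two-step R-path is closed by a direct edge.
So R is an equivalence relation.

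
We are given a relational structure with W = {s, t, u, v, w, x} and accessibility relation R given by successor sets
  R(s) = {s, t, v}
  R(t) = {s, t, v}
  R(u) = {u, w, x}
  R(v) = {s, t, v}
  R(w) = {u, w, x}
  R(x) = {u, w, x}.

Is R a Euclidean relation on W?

Yes

Euclidean: yes — any two successors of a common world are R-related.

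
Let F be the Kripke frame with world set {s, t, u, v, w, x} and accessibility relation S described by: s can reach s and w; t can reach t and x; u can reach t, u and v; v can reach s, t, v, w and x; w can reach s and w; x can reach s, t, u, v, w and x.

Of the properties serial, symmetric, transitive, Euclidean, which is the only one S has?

Serial: yes — every world has a successor (e.g. s S s).
Symmetric: no — u S t but not t S u.
Transitive: no — t S x and x S s, but not t S s.
Euclidean: no — u S t and u S v, but not t S v.
Only serial holds.

serial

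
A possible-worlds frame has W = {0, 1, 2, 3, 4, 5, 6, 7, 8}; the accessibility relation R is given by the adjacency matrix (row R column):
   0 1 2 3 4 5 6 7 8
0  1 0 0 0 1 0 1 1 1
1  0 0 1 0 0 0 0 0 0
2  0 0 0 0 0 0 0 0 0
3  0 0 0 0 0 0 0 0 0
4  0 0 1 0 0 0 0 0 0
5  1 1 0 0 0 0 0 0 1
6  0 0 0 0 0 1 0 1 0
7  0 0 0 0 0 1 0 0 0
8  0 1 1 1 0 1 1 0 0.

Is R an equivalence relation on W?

Reflexive: no — 1 is not related to itself.
Symmetric: no — 0 R 4 but not 4 R 0.
Transitive: no — 0 R 4 and 4 R 2, but not 0 R 2.
So R is not an equivalence relation.

No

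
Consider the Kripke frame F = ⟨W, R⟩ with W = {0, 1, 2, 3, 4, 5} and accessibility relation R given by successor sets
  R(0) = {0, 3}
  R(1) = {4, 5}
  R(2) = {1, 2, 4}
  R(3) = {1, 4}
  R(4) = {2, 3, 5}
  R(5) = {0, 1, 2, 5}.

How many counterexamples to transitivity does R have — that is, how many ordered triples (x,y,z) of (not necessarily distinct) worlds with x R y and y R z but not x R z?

23

Enumerating: (0,3,1), (0,3,4), (1,4,2), (1,4,3), (1,5,0), (1,5,1), (1,5,2), (2,1,5), (2,4,3), (2,4,5), (3,1,5), (3,4,2), … and 11 more.
Total: 23.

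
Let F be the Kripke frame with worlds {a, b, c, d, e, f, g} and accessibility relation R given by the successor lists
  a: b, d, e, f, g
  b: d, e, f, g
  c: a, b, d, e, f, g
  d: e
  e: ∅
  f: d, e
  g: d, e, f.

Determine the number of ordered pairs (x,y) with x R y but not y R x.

21

Enumerating: (a,b), (a,d), (a,e), (a,f), (a,g), (b,d), (b,e), (b,f), (b,g), (c,a), (c,b), (c,d), … and 9 more.
Total: 21.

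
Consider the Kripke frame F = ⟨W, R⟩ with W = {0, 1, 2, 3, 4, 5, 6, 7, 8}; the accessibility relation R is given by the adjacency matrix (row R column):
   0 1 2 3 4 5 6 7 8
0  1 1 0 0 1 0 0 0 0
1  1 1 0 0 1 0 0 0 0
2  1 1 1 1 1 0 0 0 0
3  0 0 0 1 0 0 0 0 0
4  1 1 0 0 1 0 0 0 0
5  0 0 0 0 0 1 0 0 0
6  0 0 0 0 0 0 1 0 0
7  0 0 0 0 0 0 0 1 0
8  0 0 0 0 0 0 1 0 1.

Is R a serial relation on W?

Serial: yes — every world has a successor (e.g. 0 R 0).

Yes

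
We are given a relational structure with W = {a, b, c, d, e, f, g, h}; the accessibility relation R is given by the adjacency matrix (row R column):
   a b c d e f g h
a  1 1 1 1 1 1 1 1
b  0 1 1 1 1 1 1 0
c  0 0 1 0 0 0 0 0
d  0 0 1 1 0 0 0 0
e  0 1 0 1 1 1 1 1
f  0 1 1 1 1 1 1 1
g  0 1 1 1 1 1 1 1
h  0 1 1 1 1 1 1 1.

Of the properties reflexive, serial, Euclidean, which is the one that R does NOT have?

Euclidean

Reflexive: yes — every world is R-related to itself.
Serial: yes — every world has a successor (e.g. a R a).
Euclidean: no — a R b and a R h, but not b R h.
Only Euclidean fails.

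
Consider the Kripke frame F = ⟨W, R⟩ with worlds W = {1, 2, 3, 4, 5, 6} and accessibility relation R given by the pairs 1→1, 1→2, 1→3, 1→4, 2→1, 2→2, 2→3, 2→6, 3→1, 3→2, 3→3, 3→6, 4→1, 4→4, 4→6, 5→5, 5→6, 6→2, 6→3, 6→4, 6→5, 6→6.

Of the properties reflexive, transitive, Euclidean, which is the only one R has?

reflexive

Reflexive: yes — every world is R-related to itself.
Transitive: no — 1 R 2 and 2 R 6, but not 1 R 6.
Euclidean: no — 1 R 2 and 1 R 4, but not 2 R 4.
Only reflexive holds.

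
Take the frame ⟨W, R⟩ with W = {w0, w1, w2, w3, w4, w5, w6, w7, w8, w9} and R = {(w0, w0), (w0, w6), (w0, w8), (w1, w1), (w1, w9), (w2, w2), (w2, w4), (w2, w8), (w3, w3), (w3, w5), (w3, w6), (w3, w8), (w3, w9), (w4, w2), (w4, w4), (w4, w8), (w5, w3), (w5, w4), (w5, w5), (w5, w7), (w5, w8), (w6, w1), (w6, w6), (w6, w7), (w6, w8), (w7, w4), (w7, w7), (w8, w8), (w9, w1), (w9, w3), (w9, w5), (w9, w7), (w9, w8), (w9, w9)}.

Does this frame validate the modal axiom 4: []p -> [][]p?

No

By correspondence theory, 4 is valid on a frame iff R is transitive.
Transitive: no — w0 R w6 and w6 R w1, but not w0 R w1.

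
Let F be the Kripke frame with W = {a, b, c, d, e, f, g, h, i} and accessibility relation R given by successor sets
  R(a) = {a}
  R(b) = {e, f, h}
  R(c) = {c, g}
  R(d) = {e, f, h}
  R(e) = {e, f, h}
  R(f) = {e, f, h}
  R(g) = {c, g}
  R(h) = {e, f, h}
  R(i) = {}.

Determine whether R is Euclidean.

Euclidean: yes — any two successors of a common world are R-related.

Yes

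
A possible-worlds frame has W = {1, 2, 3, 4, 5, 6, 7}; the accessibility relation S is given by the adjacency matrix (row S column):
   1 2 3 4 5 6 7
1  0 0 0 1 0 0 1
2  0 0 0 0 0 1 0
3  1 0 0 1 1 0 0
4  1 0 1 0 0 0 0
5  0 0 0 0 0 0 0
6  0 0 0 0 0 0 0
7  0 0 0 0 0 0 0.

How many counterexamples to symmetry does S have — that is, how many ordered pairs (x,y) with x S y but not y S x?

4

Enumerating: (1,7), (2,6), (3,1), (3,5).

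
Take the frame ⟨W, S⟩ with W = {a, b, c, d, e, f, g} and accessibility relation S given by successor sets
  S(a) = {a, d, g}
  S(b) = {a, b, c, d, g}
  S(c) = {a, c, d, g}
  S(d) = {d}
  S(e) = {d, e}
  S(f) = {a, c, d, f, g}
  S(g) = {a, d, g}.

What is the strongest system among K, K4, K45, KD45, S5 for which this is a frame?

K4

Transitive (axiom 4): yes — every two-step S-path is closed by a direct edge.
Euclidean (axiom 5): no — a S d and a S g, but not d S g.
Serial (axiom D): yes — every world has a successor (e.g. a S a).
Reflexive (axiom T): yes — every world is S-related to itself.
So F validates K, K4; K45 would additionally require S to be Euclidean. The strongest is K4.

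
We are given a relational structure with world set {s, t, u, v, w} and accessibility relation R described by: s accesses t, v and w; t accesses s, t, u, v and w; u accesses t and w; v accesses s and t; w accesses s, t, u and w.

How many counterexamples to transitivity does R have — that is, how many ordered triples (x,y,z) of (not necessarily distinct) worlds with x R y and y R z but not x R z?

Enumerating: (s,t,s), (s,t,u), (s,v,s), (s,w,s), (s,w,u), (u,t,s), (u,t,u), (u,t,v), (u,w,s), (u,w,u), (v,s,v), (v,s,w), (v,t,u), (v,t,v), (v,t,w), (w,s,v), (w,t,v).

17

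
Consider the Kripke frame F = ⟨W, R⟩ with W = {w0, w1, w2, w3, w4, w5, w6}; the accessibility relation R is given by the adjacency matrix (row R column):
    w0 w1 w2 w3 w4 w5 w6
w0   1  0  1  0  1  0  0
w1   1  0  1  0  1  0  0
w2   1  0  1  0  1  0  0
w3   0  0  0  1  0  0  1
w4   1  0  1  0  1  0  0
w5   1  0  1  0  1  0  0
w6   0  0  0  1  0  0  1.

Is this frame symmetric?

No

Symmetric: no — w1 R w0 but not w0 R w1.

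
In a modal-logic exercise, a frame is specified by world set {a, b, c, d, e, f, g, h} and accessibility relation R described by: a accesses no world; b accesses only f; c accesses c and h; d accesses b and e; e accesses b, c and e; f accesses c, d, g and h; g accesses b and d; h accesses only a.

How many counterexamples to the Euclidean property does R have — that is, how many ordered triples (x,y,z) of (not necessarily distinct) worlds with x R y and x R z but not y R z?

Enumerating: (b,f,f), (c,h,c), (c,h,h), (d,b,b), (d,b,e), (e,b,b), (e,b,c), (e,b,e), (e,c,b), (e,c,e), (f,c,d), (f,c,g), … and 15 more.
Total: 27.

27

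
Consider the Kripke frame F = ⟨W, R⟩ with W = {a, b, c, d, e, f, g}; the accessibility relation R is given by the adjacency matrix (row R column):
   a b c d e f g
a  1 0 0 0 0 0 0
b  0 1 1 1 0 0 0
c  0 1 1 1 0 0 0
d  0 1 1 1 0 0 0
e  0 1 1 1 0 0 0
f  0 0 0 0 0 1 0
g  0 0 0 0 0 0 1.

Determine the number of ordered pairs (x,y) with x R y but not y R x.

3

Enumerating: (e,b), (e,c), (e,d).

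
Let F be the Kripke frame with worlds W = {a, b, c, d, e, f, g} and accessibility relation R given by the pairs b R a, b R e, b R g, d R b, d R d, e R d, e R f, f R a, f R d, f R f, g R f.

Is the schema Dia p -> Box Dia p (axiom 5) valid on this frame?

Axiom 5 corresponds to the accessibility relation being Euclidean.
Euclidean: no — b R a and b R e, but not a R e.

No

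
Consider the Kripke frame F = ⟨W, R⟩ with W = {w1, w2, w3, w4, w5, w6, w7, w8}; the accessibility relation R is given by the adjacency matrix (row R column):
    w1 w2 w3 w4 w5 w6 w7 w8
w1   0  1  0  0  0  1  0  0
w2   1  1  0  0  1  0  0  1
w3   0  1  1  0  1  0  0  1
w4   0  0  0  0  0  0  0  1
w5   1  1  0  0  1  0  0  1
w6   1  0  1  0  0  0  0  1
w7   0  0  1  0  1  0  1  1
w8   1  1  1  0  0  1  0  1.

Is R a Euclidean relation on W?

No

Euclidean: no — w1 R w2 and w1 R w6, but not w2 R w6.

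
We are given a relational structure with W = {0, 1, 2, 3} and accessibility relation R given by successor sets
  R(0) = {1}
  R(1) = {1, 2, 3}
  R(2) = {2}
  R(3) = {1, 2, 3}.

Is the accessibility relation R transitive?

No

Transitive: no — 0 R 1 and 1 R 2, but not 0 R 2.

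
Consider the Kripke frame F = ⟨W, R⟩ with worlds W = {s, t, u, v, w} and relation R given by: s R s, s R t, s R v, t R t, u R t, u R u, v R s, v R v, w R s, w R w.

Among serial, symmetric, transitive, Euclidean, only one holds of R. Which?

Serial: yes — every world has a successor (e.g. s R s).
Symmetric: no — s R t but not t R s.
Transitive: no — v R s and s R t, but not v R t.
Euclidean: no — s R t and s R v, but not t R v.
Only serial holds.

serial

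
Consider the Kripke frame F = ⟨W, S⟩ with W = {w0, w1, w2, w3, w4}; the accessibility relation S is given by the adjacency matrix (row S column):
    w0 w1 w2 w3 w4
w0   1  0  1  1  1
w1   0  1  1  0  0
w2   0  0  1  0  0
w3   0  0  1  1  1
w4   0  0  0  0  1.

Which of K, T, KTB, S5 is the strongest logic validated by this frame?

Reflexive (axiom T): yes — every world is S-related to itself.
Symmetric (axiom B): no — w0 S w2 but not w2 S w0.
Euclidean (axiom 5): no — w0 S w2 and w0 S w3, but not w2 S w3.
So F validates K, T; KTB would additionally require S to be symmetric. The strongest is T.

T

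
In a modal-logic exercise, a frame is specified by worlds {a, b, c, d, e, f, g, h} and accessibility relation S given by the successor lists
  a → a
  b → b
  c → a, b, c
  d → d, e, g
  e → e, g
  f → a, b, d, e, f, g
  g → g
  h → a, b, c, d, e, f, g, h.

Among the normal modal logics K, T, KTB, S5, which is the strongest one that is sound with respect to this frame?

T

Reflexive (axiom T): yes — every world is S-related to itself.
Symmetric (axiom B): no — c S a but not a S c.
Euclidean (axiom 5): no — c S a and c S b, but not a S b.
So F validates K, T; KTB would additionally require S to be symmetric. The strongest is T.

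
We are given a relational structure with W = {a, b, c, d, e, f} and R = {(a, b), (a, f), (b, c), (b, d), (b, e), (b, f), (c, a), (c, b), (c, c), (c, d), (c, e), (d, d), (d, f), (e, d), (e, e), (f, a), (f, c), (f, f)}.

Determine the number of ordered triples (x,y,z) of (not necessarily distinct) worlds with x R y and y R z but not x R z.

Enumerating: (a,b,c), (a,b,d), (a,b,e), (a,f,a), (a,f,c), (b,c,a), (b,c,b), (b,f,a), (c,a,f), (c,b,f), (c,d,f), (d,f,a), (d,f,c), (e,d,f), (f,a,b), (f,c,b), (f,c,d), (f,c,e).

18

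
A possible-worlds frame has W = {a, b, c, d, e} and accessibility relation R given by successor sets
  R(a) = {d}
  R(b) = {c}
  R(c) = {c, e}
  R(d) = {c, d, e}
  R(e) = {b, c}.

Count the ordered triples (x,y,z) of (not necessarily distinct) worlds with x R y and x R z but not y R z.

6

Enumerating: (c,e,e), (d,c,d), (d,e,d), (d,e,e), (e,b,b), (e,c,b).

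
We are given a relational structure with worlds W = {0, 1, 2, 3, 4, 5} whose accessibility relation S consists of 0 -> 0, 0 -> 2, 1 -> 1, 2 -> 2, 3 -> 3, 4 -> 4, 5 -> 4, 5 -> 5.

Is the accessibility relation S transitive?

Transitive: yes — every two-step S-path is closed by a direct edge.

Yes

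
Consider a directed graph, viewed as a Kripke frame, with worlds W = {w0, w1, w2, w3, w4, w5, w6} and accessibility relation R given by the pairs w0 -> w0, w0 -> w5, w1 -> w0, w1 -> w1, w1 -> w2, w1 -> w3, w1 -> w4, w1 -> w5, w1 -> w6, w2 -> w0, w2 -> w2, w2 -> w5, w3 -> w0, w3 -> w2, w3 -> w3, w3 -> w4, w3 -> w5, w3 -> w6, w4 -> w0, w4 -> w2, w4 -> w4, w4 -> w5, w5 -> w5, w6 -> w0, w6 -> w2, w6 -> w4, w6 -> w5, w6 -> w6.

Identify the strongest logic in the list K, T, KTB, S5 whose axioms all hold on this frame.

T

Reflexive (axiom T): yes — every world is R-related to itself.
Symmetric (axiom B): no — w0 R w5 but not w5 R w0.
Euclidean (axiom 5): no — w1 R w0 and w1 R w2, but not w0 R w2.
So F validates K, T; KTB would additionally require R to be symmetric. The strongest is T.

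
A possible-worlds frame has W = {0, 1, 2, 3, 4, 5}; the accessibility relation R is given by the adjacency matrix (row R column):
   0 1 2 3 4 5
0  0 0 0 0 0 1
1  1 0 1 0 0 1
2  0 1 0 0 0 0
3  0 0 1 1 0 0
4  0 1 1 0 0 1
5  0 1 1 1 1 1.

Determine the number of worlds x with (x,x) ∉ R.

4

Enumerating: 0, 1, 2, 4.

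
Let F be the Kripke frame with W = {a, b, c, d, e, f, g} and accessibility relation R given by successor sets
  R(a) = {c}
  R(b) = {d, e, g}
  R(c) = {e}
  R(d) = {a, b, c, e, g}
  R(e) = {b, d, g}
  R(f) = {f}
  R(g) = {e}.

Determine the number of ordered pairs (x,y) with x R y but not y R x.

Enumerating: (a,c), (b,g), (c,e), (d,a), (d,c), (d,g).

6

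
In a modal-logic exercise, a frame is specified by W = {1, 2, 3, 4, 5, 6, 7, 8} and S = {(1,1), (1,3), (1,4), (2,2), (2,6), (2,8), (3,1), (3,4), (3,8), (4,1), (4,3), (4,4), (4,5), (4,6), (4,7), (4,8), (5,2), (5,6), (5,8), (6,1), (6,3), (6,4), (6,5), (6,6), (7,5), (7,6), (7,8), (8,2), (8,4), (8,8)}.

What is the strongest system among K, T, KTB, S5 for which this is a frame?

K

Reflexive (axiom T): no — 3 is not related to itself.
Symmetric (axiom B): no — 2 S 6 but not 6 S 2.
Euclidean (axiom 5): no — 2 S 6 and 2 S 8, but not 6 S 8.
So F validates K; T would additionally require S to be reflexive. The strongest is K.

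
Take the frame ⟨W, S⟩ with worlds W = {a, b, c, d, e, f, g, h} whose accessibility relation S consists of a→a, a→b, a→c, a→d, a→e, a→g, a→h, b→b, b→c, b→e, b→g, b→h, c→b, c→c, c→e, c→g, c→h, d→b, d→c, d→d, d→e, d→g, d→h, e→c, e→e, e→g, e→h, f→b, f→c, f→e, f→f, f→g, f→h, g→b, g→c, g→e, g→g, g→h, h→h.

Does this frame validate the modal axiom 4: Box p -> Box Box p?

No

By correspondence theory, 4 is valid on a frame iff S is transitive.
Transitive: no — e S c and c S b, but not e S b.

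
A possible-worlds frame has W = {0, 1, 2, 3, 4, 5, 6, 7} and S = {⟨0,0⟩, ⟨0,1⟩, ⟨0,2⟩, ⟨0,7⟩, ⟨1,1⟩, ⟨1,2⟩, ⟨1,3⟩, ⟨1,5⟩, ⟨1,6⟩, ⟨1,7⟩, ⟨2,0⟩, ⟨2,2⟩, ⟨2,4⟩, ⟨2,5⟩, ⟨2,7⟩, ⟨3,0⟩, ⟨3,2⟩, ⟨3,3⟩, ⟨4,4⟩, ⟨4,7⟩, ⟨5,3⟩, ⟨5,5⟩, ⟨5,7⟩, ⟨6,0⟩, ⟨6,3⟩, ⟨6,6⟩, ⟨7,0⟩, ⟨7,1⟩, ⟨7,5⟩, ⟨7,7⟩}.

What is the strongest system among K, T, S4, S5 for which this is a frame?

T

Reflexive (axiom T): yes — every world is S-related to itself.
Transitive (axiom 4): no — 0 S 1 and 1 S 3, but not 0 S 3.
Euclidean (axiom 5): no — 0 S 2 and 0 S 1, but not 2 S 1.
So F validates K, T; S4 would additionally require S to be transitive. The strongest is T.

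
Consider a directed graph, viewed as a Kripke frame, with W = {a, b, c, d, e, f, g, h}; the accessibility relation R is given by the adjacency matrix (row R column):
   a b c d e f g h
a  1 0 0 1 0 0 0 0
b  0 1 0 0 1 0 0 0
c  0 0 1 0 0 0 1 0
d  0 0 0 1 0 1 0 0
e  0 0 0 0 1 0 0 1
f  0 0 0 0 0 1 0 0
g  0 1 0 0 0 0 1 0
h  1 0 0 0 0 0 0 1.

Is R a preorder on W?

Reflexive: yes — every world is R-related to itself.
Transitive: no — a R d and d R f, but not a R f.
So R is not a preorder.

No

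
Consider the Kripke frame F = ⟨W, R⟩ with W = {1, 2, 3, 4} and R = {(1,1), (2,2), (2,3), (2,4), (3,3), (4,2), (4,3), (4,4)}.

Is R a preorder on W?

Reflexive: yes — every world is R-related to itself.
Transitive: yes — every two-step R-path is closed by a direct edge.
So R is a preorder.

Yes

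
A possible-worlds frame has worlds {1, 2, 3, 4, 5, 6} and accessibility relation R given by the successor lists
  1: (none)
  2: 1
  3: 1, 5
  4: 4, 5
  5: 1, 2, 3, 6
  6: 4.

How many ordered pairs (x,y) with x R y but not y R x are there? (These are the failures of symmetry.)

7

Enumerating: (2,1), (3,1), (4,5), (5,1), (5,2), (5,6), (6,4).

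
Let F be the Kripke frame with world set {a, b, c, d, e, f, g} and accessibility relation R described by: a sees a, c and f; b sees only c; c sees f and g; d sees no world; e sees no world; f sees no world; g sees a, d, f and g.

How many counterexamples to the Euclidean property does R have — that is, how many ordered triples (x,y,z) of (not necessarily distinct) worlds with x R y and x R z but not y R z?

Enumerating: (a,c,a), (a,c,c), (a,f,a), (a,f,c), (a,f,f), (b,c,c), (c,f,f), (c,f,g), (g,a,d), (g,a,g), (g,d,a), (g,d,d), (g,d,f), (g,d,g), (g,f,a), (g,f,d), (g,f,f), (g,f,g).

18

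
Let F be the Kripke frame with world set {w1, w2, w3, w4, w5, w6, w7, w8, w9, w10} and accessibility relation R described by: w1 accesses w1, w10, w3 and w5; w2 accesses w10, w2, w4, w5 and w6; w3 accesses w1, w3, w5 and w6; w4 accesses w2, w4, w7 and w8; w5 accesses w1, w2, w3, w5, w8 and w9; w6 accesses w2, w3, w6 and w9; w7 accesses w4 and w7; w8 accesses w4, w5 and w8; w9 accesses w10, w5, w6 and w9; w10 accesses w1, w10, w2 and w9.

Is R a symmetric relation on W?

Yes

Symmetric: yes — every pair in R has its reverse in R.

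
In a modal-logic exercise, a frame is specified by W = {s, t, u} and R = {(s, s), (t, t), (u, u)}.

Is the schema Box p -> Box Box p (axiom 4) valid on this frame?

The schema 4 characterises exactly the transitive frames.
Transitive: yes — every two-step R-path is closed by a direct edge.

Yes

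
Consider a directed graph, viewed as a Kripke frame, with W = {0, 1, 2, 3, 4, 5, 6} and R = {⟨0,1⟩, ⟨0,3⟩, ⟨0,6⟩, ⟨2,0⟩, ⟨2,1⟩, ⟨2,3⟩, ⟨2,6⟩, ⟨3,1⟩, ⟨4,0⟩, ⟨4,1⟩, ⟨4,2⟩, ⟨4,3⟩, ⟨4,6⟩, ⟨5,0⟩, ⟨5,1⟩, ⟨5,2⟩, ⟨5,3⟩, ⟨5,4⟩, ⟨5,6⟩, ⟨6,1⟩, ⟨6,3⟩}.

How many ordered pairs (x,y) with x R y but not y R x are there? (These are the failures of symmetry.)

Enumerating: (0,1), (0,3), (0,6), (2,0), (2,1), (2,3), (2,6), (3,1), (4,0), (4,1), (4,2), (4,3), … and 9 more.
Total: 21.

21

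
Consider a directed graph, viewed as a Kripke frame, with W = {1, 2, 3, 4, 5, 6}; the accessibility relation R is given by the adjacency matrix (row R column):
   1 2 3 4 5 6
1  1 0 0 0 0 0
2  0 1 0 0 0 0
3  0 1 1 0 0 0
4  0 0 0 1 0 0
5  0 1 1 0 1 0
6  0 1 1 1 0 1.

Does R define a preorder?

Reflexive: yes — every world is R-related to itself.
Transitive: yes — every two-step R-path is closed by a direct edge.
So R is a preorder.

Yes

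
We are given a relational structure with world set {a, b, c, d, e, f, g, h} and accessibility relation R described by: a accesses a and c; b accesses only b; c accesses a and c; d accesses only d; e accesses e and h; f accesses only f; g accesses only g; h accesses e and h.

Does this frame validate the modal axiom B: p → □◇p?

Yes

Axiom B corresponds to the accessibility relation being symmetric.
Symmetric: yes — every pair in R has its reverse in R.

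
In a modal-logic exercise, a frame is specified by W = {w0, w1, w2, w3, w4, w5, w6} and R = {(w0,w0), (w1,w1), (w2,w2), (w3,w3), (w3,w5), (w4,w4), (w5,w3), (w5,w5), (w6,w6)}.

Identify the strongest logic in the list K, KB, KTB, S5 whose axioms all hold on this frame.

Symmetric (axiom B): yes — every pair in R has its reverse in R.
Reflexive (axiom T): yes — every world is R-related to itself.
Euclidean (axiom 5): yes — any two successors of a common world are R-related.
So F validates K, KB, KTB, S5. The strongest is S5.

S5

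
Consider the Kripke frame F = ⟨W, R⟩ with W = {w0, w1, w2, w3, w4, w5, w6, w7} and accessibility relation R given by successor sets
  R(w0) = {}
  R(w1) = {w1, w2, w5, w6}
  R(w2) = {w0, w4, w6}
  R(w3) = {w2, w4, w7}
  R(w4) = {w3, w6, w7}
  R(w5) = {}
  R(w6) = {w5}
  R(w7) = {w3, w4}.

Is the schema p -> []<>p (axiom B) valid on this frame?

Axiom B corresponds to the accessibility relation being symmetric.
Symmetric: no — w1 R w2 but not w2 R w1.

No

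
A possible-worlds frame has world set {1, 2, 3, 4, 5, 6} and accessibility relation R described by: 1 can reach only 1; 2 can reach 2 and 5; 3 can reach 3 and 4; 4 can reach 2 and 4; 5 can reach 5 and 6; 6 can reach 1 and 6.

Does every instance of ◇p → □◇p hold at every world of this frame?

By correspondence theory, 5 is valid on a frame iff R is Euclidean.
Euclidean: no — 2 R 5 and 2 R 2, but not 5 R 2.

No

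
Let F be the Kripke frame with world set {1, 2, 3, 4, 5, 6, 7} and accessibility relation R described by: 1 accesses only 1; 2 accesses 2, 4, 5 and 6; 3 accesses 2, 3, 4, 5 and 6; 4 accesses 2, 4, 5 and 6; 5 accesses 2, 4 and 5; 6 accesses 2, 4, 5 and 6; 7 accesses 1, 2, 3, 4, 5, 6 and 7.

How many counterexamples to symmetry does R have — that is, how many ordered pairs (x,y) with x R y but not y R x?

11

Enumerating: (3,2), (3,4), (3,5), (3,6), (6,5), (7,1), (7,2), (7,3), (7,4), (7,5), (7,6).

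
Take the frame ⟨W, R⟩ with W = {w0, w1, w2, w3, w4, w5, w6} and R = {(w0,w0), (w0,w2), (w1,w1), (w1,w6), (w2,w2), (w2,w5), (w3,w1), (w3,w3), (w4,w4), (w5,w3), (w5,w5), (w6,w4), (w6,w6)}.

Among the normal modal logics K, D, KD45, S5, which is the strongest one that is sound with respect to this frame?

Serial (axiom D): yes — every world has a successor (e.g. w0 R w0).
Euclidean (axiom 5): no — w0 R w2 and w0 R w0, but not w2 R w0.
Transitive (axiom 4): no — w0 R w2 and w2 R w5, but not w0 R w5.
Reflexive (axiom T): yes — every world is R-related to itself.
So F validates K, D; KD45 would additionally require R to be Euclidean and transitive. The strongest is D.

D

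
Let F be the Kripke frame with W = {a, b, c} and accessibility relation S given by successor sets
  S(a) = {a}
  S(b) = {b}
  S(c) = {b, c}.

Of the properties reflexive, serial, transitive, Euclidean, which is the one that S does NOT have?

Reflexive: yes — every world is S-related to itself.
Serial: yes — every world has a successor (e.g. a S a).
Transitive: yes — every two-step S-path is closed by a direct edge.
Euclidean: no — c S b and c S c, but not b S c.
Only Euclidean fails.

Euclidean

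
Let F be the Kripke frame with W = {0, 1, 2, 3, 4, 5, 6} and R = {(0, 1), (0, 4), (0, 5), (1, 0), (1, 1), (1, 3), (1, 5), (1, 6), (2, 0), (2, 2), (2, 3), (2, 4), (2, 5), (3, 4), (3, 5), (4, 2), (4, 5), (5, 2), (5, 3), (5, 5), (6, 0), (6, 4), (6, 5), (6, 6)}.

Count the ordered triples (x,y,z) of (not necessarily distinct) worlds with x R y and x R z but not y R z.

Enumerating: (0,1,4), (0,4,1), (0,4,4), (0,5,1), (0,5,4), (1,0,0), (1,0,3), (1,0,6), (1,3,0), (1,3,1), (1,3,3), (1,3,6), … and 28 more.
Total: 40.

40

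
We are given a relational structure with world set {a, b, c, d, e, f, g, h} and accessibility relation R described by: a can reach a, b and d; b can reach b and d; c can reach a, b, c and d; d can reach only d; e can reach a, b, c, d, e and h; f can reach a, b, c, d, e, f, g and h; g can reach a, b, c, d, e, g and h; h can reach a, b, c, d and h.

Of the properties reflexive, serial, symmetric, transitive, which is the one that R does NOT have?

symmetric

Reflexive: yes — every world is R-related to itself.
Serial: yes — every world has a successor (e.g. a R a).
Symmetric: no — a R b but not b R a.
Transitive: yes — every two-step R-path is closed by a direct edge.
Only symmetric fails.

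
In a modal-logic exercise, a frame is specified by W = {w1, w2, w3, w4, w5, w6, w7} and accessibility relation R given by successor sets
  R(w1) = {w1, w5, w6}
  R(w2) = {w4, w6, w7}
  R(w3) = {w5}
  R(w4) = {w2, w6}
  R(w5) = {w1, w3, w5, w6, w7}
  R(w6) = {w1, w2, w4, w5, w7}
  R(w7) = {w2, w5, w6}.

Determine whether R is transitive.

No

Transitive: no — w1 R w5 and w5 R w3, but not w1 R w3.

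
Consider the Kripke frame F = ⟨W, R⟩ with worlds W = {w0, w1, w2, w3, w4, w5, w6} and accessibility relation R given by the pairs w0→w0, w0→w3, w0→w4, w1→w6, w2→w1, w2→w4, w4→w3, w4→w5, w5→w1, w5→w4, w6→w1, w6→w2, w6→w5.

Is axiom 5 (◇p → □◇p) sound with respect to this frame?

By correspondence theory, 5 is valid on a frame iff R is Euclidean.
Euclidean: no — w0 R w3 and w0 R w4, but not w3 R w4.

No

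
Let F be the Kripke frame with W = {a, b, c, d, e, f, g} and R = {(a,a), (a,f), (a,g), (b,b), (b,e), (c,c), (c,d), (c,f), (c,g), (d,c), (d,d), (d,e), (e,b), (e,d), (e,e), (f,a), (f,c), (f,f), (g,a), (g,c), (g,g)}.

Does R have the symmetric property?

Symmetric: yes — every pair in R has its reverse in R.

Yes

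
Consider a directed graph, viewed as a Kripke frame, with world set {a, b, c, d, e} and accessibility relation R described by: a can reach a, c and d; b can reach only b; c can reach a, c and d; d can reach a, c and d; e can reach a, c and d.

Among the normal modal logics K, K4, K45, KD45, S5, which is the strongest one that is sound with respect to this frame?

KD45

Transitive (axiom 4): yes — every two-step R-path is closed by a direct edge.
Euclidean (axiom 5): yes — any two successors of a common world are R-related.
Serial (axiom D): yes — every world has a successor (e.g. a R a).
Reflexive (axiom T): no — e is not related to itself.
So F validates K, K4, K45, KD45; S5 would additionally require R to be reflexive. The strongest is KD45.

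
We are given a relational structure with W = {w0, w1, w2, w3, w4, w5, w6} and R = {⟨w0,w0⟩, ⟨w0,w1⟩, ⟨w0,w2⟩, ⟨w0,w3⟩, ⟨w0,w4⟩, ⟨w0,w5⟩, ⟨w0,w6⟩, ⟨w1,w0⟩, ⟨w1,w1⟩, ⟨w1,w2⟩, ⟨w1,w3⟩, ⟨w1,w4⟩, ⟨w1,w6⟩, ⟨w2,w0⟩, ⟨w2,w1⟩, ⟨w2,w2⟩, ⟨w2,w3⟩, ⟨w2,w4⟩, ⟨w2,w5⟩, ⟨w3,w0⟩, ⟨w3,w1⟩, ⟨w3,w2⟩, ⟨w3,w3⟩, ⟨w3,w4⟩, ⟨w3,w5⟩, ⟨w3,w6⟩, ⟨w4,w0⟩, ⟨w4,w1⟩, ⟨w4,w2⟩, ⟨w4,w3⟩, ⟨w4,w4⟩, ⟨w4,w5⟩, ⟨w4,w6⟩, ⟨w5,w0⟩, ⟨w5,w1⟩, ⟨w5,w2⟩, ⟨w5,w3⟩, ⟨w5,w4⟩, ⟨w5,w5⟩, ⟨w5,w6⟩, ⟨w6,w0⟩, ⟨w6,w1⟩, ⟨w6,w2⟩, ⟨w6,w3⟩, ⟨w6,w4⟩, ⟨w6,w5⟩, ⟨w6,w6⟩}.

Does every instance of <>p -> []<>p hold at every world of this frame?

By correspondence theory, 5 is valid on a frame iff R is Euclidean.
Euclidean: no — w0 R w1 and w0 R w5, but not w1 R w5.

No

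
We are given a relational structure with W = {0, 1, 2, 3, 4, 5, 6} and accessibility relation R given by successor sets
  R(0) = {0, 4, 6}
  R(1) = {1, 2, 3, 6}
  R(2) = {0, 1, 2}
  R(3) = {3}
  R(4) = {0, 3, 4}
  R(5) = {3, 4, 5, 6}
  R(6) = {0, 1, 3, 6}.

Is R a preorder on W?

Reflexive: yes — every world is R-related to itself.
Transitive: no — 0 R 4 and 4 R 3, but not 0 R 3.
So R is not a preorder.

No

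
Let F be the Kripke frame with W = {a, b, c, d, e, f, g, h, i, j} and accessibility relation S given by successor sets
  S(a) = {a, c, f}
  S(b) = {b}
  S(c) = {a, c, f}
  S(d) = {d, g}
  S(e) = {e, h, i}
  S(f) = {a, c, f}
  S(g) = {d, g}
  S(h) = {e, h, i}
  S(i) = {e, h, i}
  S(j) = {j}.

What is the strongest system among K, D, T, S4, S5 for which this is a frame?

Serial (axiom D): yes — every world has a successor (e.g. a S a).
Reflexive (axiom T): yes — every world is S-related to itself.
Transitive (axiom 4): yes — every two-step S-path is closed by a direct edge.
Euclidean (axiom 5): yes — any two successors of a common world are S-related.
So F validates K, D, T, S4, S5. The strongest is S5.

S5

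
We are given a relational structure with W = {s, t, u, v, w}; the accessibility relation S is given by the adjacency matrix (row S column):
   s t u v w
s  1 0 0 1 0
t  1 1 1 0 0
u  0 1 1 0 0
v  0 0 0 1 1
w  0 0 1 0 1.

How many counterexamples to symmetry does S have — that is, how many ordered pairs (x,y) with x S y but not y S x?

4

Enumerating: (s,v), (t,s), (v,w), (w,u).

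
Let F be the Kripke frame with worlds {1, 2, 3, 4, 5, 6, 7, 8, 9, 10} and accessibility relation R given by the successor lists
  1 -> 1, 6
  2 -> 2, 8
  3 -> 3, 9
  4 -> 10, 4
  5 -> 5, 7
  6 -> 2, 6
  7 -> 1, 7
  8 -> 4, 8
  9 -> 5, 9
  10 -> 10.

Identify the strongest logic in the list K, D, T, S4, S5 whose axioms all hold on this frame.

Serial (axiom D): yes — every world has a successor (e.g. 1 R 1).
Reflexive (axiom T): yes — every world is R-related to itself.
Transitive (axiom 4): no — 1 R 6 and 6 R 2, but not 1 R 2.
Euclidean (axiom 5): no — 1 R 6 and 1 R 1, but not 6 R 1.
So F validates K, D, T; S4 would additionally require R to be transitive. The strongest is T.

T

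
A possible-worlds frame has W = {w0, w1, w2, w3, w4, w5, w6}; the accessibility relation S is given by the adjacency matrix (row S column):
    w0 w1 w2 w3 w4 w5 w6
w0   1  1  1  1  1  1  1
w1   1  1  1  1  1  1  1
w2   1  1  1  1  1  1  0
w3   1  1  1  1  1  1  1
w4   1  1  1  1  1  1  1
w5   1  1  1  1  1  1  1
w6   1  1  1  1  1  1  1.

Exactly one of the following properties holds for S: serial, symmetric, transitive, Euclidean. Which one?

serial

Serial: yes — every world has a successor (e.g. w0 S w0).
Symmetric: no — w6 S w2 but not w2 S w6.
Transitive: no — w2 S w0 and w0 S w6, but not w2 S w6.
Euclidean: no — w0 S w2 and w0 S w6, but not w2 S w6.
Only serial holds.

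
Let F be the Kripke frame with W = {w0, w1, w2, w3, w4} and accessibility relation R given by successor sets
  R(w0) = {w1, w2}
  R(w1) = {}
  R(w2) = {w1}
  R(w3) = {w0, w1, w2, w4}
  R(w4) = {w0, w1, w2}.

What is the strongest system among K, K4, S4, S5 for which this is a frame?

Transitive (axiom 4): yes — every two-step R-path is closed by a direct edge.
Reflexive (axiom T): no — w0 is not related to itself.
Euclidean (axiom 5): no — w0 R w1 and w0 R w2, but not w1 R w2.
So F validates K, K4; S4 would additionally require R to be reflexive. The strongest is K4.

K4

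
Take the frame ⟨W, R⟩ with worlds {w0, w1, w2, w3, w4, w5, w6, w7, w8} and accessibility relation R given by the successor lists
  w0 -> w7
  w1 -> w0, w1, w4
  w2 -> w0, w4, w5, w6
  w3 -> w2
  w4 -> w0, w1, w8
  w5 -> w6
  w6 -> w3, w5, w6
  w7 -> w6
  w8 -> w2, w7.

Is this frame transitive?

Transitive: no — w0 R w7 and w7 R w6, but not w0 R w6.

No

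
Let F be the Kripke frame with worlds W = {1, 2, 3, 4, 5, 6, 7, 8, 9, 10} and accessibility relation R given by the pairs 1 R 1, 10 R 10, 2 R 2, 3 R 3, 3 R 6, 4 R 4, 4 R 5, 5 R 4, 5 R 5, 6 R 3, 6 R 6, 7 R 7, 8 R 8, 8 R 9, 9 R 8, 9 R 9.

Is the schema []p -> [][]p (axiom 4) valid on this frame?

Axiom 4 corresponds to the accessibility relation being transitive.
Transitive: yes — every two-step R-path is closed by a direct edge.

Yes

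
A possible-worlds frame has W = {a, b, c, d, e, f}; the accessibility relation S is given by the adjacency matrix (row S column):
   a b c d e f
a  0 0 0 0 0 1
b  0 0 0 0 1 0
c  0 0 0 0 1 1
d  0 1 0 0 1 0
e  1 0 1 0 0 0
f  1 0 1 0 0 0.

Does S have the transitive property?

Transitive: no — a S f and f S c, but not a S c.

No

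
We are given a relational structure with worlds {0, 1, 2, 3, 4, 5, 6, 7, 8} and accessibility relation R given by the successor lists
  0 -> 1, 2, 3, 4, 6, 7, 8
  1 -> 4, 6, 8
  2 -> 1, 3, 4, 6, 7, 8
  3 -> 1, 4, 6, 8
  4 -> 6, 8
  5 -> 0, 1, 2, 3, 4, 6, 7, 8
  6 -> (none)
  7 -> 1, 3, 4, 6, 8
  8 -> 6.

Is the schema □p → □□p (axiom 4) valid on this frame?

Axiom 4 corresponds to the accessibility relation being transitive.
Transitive: yes — every two-step R-path is closed by a direct edge.

Yes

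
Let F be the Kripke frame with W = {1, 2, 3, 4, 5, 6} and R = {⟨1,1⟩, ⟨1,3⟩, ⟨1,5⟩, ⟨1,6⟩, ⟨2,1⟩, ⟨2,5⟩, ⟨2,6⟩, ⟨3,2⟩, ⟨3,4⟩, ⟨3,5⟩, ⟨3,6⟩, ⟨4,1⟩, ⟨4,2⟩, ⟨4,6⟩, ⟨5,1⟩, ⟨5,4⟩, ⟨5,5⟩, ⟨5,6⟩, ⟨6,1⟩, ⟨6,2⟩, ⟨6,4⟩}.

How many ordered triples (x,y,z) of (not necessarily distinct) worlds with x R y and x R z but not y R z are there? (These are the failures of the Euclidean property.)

Enumerating: (1,3,1), (1,3,3), (1,5,3), (1,6,3), (1,6,5), (1,6,6), (2,6,5), (2,6,6), (3,2,2), (3,2,4), (3,4,4), (3,4,5), … and 16 more.
Total: 28.

28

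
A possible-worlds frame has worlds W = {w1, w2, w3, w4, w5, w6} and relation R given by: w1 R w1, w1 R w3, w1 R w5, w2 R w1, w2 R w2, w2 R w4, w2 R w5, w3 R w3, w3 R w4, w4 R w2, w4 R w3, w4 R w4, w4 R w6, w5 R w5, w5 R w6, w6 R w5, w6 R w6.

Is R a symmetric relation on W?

Symmetric: no — w1 R w3 but not w3 R w1.

No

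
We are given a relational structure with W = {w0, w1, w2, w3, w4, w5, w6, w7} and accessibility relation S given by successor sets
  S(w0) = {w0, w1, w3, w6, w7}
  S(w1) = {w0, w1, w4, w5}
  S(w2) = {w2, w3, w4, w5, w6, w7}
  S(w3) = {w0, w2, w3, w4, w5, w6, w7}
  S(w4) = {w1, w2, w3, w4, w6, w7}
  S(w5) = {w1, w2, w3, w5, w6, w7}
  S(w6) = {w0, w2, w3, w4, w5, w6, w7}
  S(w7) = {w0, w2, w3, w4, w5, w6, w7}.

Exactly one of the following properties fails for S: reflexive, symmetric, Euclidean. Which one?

Reflexive: yes — every world is S-related to itself.
Symmetric: yes — every pair in S has its reverse in S.
Euclidean: no — w0 S w1 and w0 S w3, but not w1 S w3.
Only Euclidean fails.

Euclidean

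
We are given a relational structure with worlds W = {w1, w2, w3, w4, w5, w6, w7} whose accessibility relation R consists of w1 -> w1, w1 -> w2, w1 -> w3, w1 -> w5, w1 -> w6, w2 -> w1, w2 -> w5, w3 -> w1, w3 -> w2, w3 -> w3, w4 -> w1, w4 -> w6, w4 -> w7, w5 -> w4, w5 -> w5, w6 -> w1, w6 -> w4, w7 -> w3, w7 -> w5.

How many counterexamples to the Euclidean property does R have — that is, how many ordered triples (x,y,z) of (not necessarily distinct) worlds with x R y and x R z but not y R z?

Enumerating: (w1,w2,w2), (w1,w2,w3), (w1,w2,w6), (w1,w3,w5), (w1,w3,w6), (w1,w5,w1), (w1,w5,w2), (w1,w5,w3), (w1,w5,w6), (w1,w6,w2), (w1,w6,w3), (w1,w6,w5), … and 16 more.
Total: 28.

28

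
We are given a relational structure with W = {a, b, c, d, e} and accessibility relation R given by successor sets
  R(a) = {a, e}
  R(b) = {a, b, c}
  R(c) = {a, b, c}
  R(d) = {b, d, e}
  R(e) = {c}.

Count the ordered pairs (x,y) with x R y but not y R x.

6

Enumerating: (a,e), (b,a), (c,a), (d,b), (d,e), (e,c).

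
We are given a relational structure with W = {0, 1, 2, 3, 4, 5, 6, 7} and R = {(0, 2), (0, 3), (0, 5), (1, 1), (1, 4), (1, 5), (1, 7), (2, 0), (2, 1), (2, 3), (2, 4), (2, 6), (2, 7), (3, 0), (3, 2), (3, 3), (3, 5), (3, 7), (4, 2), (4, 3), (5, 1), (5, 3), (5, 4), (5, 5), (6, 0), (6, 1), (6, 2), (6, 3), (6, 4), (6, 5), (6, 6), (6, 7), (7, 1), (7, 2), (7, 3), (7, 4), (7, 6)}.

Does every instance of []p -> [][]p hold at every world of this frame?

By correspondence theory, 4 is valid on a frame iff R is transitive.
Transitive: no — 0 R 2 and 2 R 1, but not 0 R 1.

No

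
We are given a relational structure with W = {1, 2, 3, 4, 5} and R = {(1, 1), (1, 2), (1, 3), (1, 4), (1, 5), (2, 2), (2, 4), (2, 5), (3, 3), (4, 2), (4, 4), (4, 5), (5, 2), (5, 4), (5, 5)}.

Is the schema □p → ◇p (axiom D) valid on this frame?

Yes

Axiom D corresponds to the accessibility relation being serial.
Serial: yes — every world has a successor (e.g. 1 R 1).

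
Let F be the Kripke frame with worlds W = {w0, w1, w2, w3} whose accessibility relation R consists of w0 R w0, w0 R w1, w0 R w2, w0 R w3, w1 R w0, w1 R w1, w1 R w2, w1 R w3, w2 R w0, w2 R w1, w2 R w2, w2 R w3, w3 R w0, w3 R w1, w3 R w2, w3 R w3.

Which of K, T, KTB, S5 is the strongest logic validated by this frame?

S5

Reflexive (axiom T): yes — every world is R-related to itself.
Symmetric (axiom B): yes — every pair in R has its reverse in R.
Euclidean (axiom 5): yes — any two successors of a common world are R-related.
So F validates K, T, KTB, S5. The strongest is S5.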